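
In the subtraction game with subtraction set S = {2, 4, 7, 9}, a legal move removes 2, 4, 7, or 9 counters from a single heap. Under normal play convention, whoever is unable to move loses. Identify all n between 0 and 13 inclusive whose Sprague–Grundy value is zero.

n :  0  1  2  3  4  5  6  7  8  9 10 11 12 13
G :  0  0  1  1  2  2  0  3  1  4  2  0  0  1
P-positions are exactly the n with G(n) = 0.

0, 1, 6, 11, 12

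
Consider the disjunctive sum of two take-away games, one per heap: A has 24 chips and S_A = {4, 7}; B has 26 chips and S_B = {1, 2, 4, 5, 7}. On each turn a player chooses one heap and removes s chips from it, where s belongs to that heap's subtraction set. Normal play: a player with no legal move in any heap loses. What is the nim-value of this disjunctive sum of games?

2

Heap A, S = {4, 7}:
G(0) = 0
G(1) = mex{} = 0
G(2) = mex{} = 0
G(3) = mex{} = 0
G(4) = mex{0} = 1
G(5) = mex{0} = 1
G(6) = mex{0} = 1
G(7) = mex{0,0} = 1
G(8) = mex{1,0} = 2
G(9) = mex{1,0} = 2
G(10) = mex{1,0} = 2
G(11) = mex{1,1} = 0
G(12) = mex{2,1} = 0
G(13) = mex{2,1} = 0
G(14) = mex{2,1} = 0
G(15) = mex{0,2} = 1
G(16) = mex{0,2} = 1
G(17) = mex{0,2} = 1
G(18) = mex{0,0} = 1
G(19) = mex{1,0} = 2
G(20) = mex{1,0} = 2
G(21) = mex{1,0} = 2
G(22) = mex{1,1} = 0
G(23) = mex{2,1} = 0
G(24) = mex{2,1} = 0
G_A(24) = 0.
Heap B, S = {1, 2, 4, 5, 7}:
n :  0  1  2  3  4  5  6  7  8  9 10 11 12 13 14 15 16 17 18 19 20 21 22 23 24 25 26
G :  0  1  2  0  1  2  0  1  2  0  1  2  0  1  2  0  1  2  0  1  2  0  1  2  0  1  2
G_B(26) = 2.
Combined Grundy value = 0 ⊕ 2 = 2.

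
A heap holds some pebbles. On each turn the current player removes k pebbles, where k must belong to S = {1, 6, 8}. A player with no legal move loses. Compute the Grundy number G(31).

1

n :  0  1  2  3  4  5  6  7  8  9 10 11 12 13 14 15 16 17 18 19 20 21 22 23 24 25 26 27 28 29 30 31
G :  0  1  0  1  0  1  2  0  1  0  1  0  1  2  0  1  0  1  0  1  2  0  1  0  1  0  1  2  0  1  0  1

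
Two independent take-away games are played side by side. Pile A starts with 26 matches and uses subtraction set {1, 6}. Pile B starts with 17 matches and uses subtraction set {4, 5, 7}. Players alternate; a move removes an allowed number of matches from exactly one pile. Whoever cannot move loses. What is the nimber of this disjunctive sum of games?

0

Pile A, S = {1, 6}:
G(0) = 0
G(1) = mex{0} = 1
G(2) = mex{1} = 0
G(3) = mex{0} = 1
G(4) = mex{1} = 0
G(5) = mex{0} = 1
G(6) = mex{1,0} = 2
G(7) = mex{2,1} = 0
G(8) = mex{0,0} = 1
G(9) = mex{1,1} = 0
G(10) = mex{0,0} = 1
G(11) = mex{1,1} = 0
G(12) = mex{0,2} = 1
G(13) = mex{1,0} = 2
G(14) = mex{2,1} = 0
G(15) = mex{0,0} = 1
G(16) = mex{1,1} = 0
G(17) = mex{0,0} = 1
G(18) = mex{1,1} = 0
G(19) = mex{0,2} = 1
G(20) = mex{1,0} = 2
G(21) = mex{2,1} = 0
G(22) = mex{0,0} = 1
G(23) = mex{1,1} = 0
G(24) = mex{0,0} = 1
G(25) = mex{1,1} = 0
G(26) = mex{0,2} = 1
G_A(26) = 1.
Pile B, S = {4, 5, 7}:
G(0) = 0
G(1) = mex{} = 0
G(2) = mex{} = 0
G(3) = mex{} = 0
G(4) = mex{0} = 1
G(5) = mex{0,0} = 1
G(6) = mex{0,0} = 1
G(7) = mex{0,0,0} = 1
G(8) = mex{1,0,0} = 2
G(9) = mex{1,1,0} = 2
G(10) = mex{1,1,0} = 2
G(11) = mex{1,1,1} = 0
G(12) = mex{2,1,1} = 0
G(13) = mex{2,2,1} = 0
G(14) = mex{2,2,1} = 0
G(15) = mex{0,2,2} = 1
G(16) = mex{0,0,2} = 1
G(17) = mex{0,0,2} = 1
G_B(17) = 1.
Combined Grundy value = 1 ⊕ 1 = 0.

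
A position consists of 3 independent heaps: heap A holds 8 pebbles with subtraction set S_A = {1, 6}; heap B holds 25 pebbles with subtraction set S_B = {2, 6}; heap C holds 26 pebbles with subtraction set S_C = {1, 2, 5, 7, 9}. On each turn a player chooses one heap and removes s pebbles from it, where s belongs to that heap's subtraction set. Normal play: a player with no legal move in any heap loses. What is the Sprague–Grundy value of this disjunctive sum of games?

2

Heap A, S = {1, 6}:
n : 0 1 2 3 4 5 6 7 8
G : 0 1 0 1 0 1 2 0 1
G_A(8) = 1.
Heap B, S = {2, 6}:
G(0) = 0
G(1) = mex{} = 0
G(2) = mex{0} = 1
G(3) = mex{0} = 1
G(4) = mex{1} = 0
G(5) = mex{1} = 0
G(6) = mex{0,0} = 1
G(7) = mex{0,0} = 1
G(8) = mex{1,1} = 0
G(9) = mex{1,1} = 0
G(10) = mex{0,0} = 1
G(11) = mex{0,0} = 1
G(12) = mex{1,1} = 0
G(13) = mex{1,1} = 0
G(14) = mex{0,0} = 1
G(15) = mex{0,0} = 1
G(16) = mex{1,1} = 0
G(17) = mex{1,1} = 0
G(18) = mex{0,0} = 1
G(19) = mex{0,0} = 1
G(20) = mex{1,1} = 0
G(21) = mex{1,1} = 0
G(22) = mex{0,0} = 1
G(23) = mex{0,0} = 1
G(24) = mex{1,1} = 0
G(25) = mex{1,1} = 0
G_B(25) = 0.
Heap C, S = {1, 2, 5, 7, 9}:
G(0) = 0
G(1) = mex{0} = 1
G(2) = mex{1,0} = 2
G(3) = mex{2,1} = 0
G(4) = mex{0,2} = 1
G(5) = mex{1,0,0} = 2
G(6) = mex{2,1,1} = 0
G(7) = mex{0,2,2,0} = 1
G(8) = mex{1,0,0,1} = 2
G(9) = mex{2,1,1,2,0} = 3
G(10) = mex{3,2,2,0,1} = 4
G(11) = mex{4,3,0,1,2} = 5
G(12) = mex{5,4,1,2,0} = 3
G(13) = mex{3,5,2,0,1} = 4
G(14) = mex{4,3,3,1,2} = 0
G(15) = mex{0,4,4,2,0} = 1
G(16) = mex{1,0,5,3,1} = 2
G(17) = mex{2,1,3,4,2} = 0
G(18) = mex{0,2,4,5,3} = 1
G(19) = mex{1,0,0,3,4} = 2
G(20) = mex{2,1,1,4,5} = 0
G(21) = mex{0,2,2,0,3} = 1
G(22) = mex{1,0,0,1,4} = 2
G(23) = mex{2,1,1,2,0} = 3
G(24) = mex{3,2,2,0,1} = 4
G(25) = mex{4,3,0,1,2} = 5
G(26) = mex{5,4,1,2,0} = 3
G_C(26) = 3.
Combined Grundy value = 1 ⊕ 0 ⊕ 3 = 2.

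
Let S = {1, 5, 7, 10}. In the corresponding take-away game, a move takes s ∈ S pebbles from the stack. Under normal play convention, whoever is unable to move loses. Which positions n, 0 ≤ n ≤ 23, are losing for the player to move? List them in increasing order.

0, 2, 4, 6, 8, 17, 19, 21, 23

n :  0  1  2  3  4  5  6  7  8  9 10 11 12 13 14 15 16 17 18 19 20 21 22 23
G :  0  1  0  1  0  1  0  1  0  1  2  3  2  3  2  3  2  0  1  0  1  0  1  0
P-positions are exactly the n with G(n) = 0.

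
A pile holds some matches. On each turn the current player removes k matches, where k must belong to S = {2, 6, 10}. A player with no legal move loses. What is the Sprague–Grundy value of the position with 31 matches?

1

G(0) = 0
G(1) = mex{} = 0
G(2) = mex{0} = 1
G(3) = mex{0} = 1
G(4) = mex{1} = 0
G(5) = mex{1} = 0
G(6) = mex{0,0} = 1
G(7) = mex{0,0} = 1
G(8) = mex{1,1} = 0
G(9) = mex{1,1} = 0
G(10) = mex{0,0,0} = 1
G(11) = mex{0,0,0} = 1
G(12) = mex{1,1,1} = 0
G(13) = mex{1,1,1} = 0
G(14) = mex{0,0,0} = 1
G(15) = mex{0,0,0} = 1
G(16) = mex{1,1,1} = 0
G(17) = mex{1,1,1} = 0
G(18) = mex{0,0,0} = 1
G(19) = mex{0,0,0} = 1
G(20) = mex{1,1,1} = 0
G(21) = mex{1,1,1} = 0
G(22) = mex{0,0,0} = 1
G(23) = mex{0,0,0} = 1
G(24) = mex{1,1,1} = 0
G(25) = mex{1,1,1} = 0
G(26) = mex{0,0,0} = 1
G(27) = mex{0,0,0} = 1
G(28) = mex{1,1,1} = 0
G(29) = mex{1,1,1} = 0
G(30) = mex{0,0,0} = 1
G(31) = mex{0,0,0} = 1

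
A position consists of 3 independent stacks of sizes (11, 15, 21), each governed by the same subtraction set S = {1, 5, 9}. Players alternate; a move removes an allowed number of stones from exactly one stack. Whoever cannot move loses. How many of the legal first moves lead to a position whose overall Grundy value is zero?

All stacks use S = {1, 5, 9}:
G(0) = 0
G(1) = mex{0} = 1
G(2) = mex{1} = 0
G(3) = mex{0} = 1
G(4) = mex{1} = 0
G(5) = mex{0,0} = 1
G(6) = mex{1,1} = 0
G(7) = mex{0,0} = 1
G(8) = mex{1,1} = 0
G(9) = mex{0,0,0} = 1
G(10) = mex{1,1,1} = 0
G(11) = mex{0,0,0} = 1
G(12) = mex{1,1,1} = 0
G(13) = mex{0,0,0} = 1
G(14) = mex{1,1,1} = 0
G(15) = mex{0,0,0} = 1
G(16) = mex{1,1,1} = 0
G(17) = mex{0,0,0} = 1
G(18) = mex{1,1,1} = 0
G(19) = mex{0,0,0} = 1
G(20) = mex{1,1,1} = 0
G(21) = mex{0,0,0} = 1
Stack A: G(11) = 1.
Stack B: G(15) = 1.
Stack C: G(21) = 1.
Combined Grundy value = 1 ⊕ 1 ⊕ 1 = 1.
A winning move leaves total XOR = 0, i.e. changes one component's Grundy value g to g ⊕ X where X is the current total.
Stack A: need g' = 1⊕1 = 0. Options: 11−1→G=0, 11−5→G=0, 11−9→G=0. Hits: 3.
Stack B: need g' = 1⊕1 = 0. Options: 15−1→G=0, 15−5→G=0, 15−9→G=0. Hits: 3.
Stack C: need g' = 1⊕1 = 0. Options: 21−1→G=0, 21−5→G=0, 21−9→G=0. Hits: 3.

9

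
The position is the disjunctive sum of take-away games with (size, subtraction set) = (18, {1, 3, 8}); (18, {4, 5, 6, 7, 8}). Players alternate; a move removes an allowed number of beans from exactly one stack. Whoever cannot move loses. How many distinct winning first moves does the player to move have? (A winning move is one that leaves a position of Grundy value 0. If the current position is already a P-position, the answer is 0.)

0

Stack A, S = {1, 3, 8}:
G(0) = 0
G(1) = mex{0} = 1
G(2) = mex{1} = 0
G(3) = mex{0,0} = 1
G(4) = mex{1,1} = 0
G(5) = mex{0,0} = 1
G(6) = mex{1,1} = 0
G(7) = mex{0,0} = 1
G(8) = mex{1,1,0} = 2
G(9) = mex{2,0,1} = 3
G(10) = mex{3,1,0} = 2
G(11) = mex{2,2,1} = 0
G(12) = mex{0,3,0} = 1
G(13) = mex{1,2,1} = 0
G(14) = mex{0,0,0} = 1
G(15) = mex{1,1,1} = 0
G(16) = mex{0,0,2} = 1
G(17) = mex{1,1,3} = 0
G(18) = mex{0,0,2} = 1
G_A(18) = 1.
Stack B, S = {4, 5, 6, 7, 8}:
G(0) = 0
G(1) = mex{} = 0
G(2) = mex{} = 0
G(3) = mex{} = 0
G(4) = mex{0} = 1
G(5) = mex{0,0} = 1
G(6) = mex{0,0,0} = 1
G(7) = mex{0,0,0,0} = 1
G(8) = mex{1,0,0,0,0} = 2
G(9) = mex{1,1,0,0,0} = 2
G(10) = mex{1,1,1,0,0} = 2
G(11) = mex{1,1,1,1,0} = 2
G(12) = mex{2,1,1,1,1} = 0
G(13) = mex{2,2,1,1,1} = 0
G(14) = mex{2,2,2,1,1} = 0
G(15) = mex{2,2,2,2,1} = 0
G(16) = mex{0,2,2,2,2} = 1
G(17) = mex{0,0,2,2,2} = 1
G(18) = mex{0,0,0,2,2} = 1
G_B(18) = 1.
Combined Grundy value = 1 ⊕ 1 = 0.
A winning move leaves total XOR = 0, i.e. changes one component's Grundy value g to g ⊕ X where X is the current total.
Stack A: target g' = 1⊕0 = 1, but every legal move changes the Grundy value (mex property), so 0 moves.
Stack B: target g' = 1⊕0 = 1, but every legal move changes the Grundy value (mex property), so 0 moves.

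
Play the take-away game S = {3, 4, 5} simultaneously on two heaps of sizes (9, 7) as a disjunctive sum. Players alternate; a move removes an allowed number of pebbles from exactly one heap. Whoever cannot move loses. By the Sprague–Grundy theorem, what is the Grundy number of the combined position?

2

All heaps use S = {3, 4, 5}:
G(0) = 0
G(1) = mex{} = 0
G(2) = mex{} = 0
G(3) = mex{0} = 1
G(4) = mex{0,0} = 1
G(5) = mex{0,0,0} = 1
G(6) = mex{1,0,0} = 2
G(7) = mex{1,1,0} = 2
G(8) = mex{1,1,1} = 0
G(9) = mex{2,1,1} = 0
Heap A: G(9) = 0.
Heap B: G(7) = 2.
Combined Grundy value = 0 ⊕ 2 = 2.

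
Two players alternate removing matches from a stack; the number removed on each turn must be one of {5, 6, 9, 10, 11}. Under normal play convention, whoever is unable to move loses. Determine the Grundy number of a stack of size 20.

G(0) = 0
G(1) = mex{} = 0
G(2) = mex{} = 0
G(3) = mex{} = 0
G(4) = mex{} = 0
G(5) = mex{0} = 1
G(6) = mex{0,0} = 1
G(7) = mex{0,0} = 1
G(8) = mex{0,0} = 1
G(9) = mex{0,0,0} = 1
G(10) = mex{1,0,0,0} = 2
G(11) = mex{1,1,0,0,0} = 2
G(12) = mex{1,1,0,0,0} = 2
G(13) = mex{1,1,0,0,0} = 2
G(14) = mex{1,1,1,0,0} = 2
G(15) = mex{2,1,1,1,0} = 3
G(16) = mex{2,2,1,1,1} = 0
G(17) = mex{2,2,1,1,1} = 0
G(18) = mex{2,2,1,1,1} = 0
G(19) = mex{2,2,2,1,1} = 0
G(20) = mex{3,2,2,2,1} = 0

0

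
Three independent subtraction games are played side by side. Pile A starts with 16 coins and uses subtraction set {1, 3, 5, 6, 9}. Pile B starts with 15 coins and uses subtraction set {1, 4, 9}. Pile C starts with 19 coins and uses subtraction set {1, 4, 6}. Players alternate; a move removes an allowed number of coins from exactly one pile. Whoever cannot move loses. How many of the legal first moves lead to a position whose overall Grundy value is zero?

Pile A, S = {1, 3, 5, 6, 9}:
n :  0  1  2  3  4  5  6  7  8  9 10 11 12 13 14 15 16
G :  0  1  0  1  0  1  2  3  2  3  2  3  0  1  0  1  0
G_A(16) = 0.
Pile B, S = {1, 4, 9}:
n :  0  1  2  3  4  5  6  7  8  9 10 11 12 13 14 15
G :  0  1  0  1  2  0  1  0  1  2  0  1  0  1  2  0
G_B(15) = 0.
Pile C, S = {1, 4, 6}:
G(0) = 0
G(1) = mex{0} = 1
G(2) = mex{1} = 0
G(3) = mex{0} = 1
G(4) = mex{1,0} = 2
G(5) = mex{2,1} = 0
G(6) = mex{0,0,0} = 1
G(7) = mex{1,1,1} = 0
G(8) = mex{0,2,0} = 1
G(9) = mex{1,0,1} = 2
G(10) = mex{2,1,2} = 0
G(11) = mex{0,0,0} = 1
G(12) = mex{1,1,1} = 0
G(13) = mex{0,2,0} = 1
G(14) = mex{1,0,1} = 2
G(15) = mex{2,1,2} = 0
G(16) = mex{0,0,0} = 1
G(17) = mex{1,1,1} = 0
G(18) = mex{0,2,0} = 1
G(19) = mex{1,0,1} = 2
G_C(19) = 2.
Combined Grundy value = 0 ⊕ 0 ⊕ 2 = 2.
A winning move leaves total XOR = 0, i.e. changes one component's Grundy value g to g ⊕ X where X is the current total.
Pile A: need g' = 0⊕2 = 2. Options: 16−1→G=1, 16−3→G=1, 16−5→G=3, 16−6→G=2, 16−9→G=3. Hits: 1.
Pile B: need g' = 0⊕2 = 2. Options: 15−1→G=2, 15−4→G=1, 15−9→G=1. Hits: 1.
Pile C: need g' = 2⊕2 = 0. Options: 19−1→G=1, 19−4→G=0, 19−6→G=1. Hits: 1.

3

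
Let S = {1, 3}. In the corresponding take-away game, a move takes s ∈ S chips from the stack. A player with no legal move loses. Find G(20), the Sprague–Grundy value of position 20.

0

n :  0  1  2  3  4  5  6  7  8  9 10 11 12 13 14 15 16 17 18 19 20
G :  0  1  0  1  0  1  0  1  0  1  0  1  0  1  0  1  0  1  0  1  0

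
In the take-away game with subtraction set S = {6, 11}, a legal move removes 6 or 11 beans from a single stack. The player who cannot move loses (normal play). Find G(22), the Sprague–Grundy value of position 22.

0

n :  0  1  2  3  4  5  6  7  8  9 10 11 12 13 14 15 16 17 18 19 20 21 22
G :  0  0  0  0  0  0  1  1  1  1  1  1  2  2  2  2  2  0  0  0  0  0  0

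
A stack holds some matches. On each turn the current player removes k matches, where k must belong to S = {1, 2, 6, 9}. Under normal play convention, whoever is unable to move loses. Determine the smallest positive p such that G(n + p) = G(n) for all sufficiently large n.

7

G(0) = 0
G(1) = mex{0} = 1
G(2) = mex{1,0} = 2
G(3) = mex{2,1} = 0
G(4) = mex{0,2} = 1
G(5) = mex{1,0} = 2
G(6) = mex{2,1,0} = 3
G(7) = mex{3,2,1} = 0
G(8) = mex{0,3,2} = 1
G(9) = mex{1,0,0,0} = 2
G(10) = mex{2,1,1,1} = 0
G(11) = mex{0,2,2,2} = 1
G(12) = mex{1,0,3,0} = 2
G(13) = mex{2,1,0,1} = 3
G(14) = mex{3,2,1,2} = 0
G(15) = mex{0,3,2,3} = 1
G(16) = mex{1,0,0,0} = 2
G(17) = mex{2,1,1,1} = 0
G(n+7) = G(n) holds for n = 0,…,8 (a full window of length max(S) = 9), so the sequence is purely periodic with period 7.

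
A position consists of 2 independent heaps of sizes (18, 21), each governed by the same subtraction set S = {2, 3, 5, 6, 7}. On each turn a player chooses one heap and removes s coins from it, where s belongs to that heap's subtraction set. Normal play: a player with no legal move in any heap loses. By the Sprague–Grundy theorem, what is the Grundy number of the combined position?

All heaps use S = {2, 3, 5, 6, 7}:
G(0) = 0
G(1) = mex{} = 0
G(2) = mex{0} = 1
G(3) = mex{0,0} = 1
G(4) = mex{1,0} = 2
G(5) = mex{1,1,0} = 2
G(6) = mex{2,1,0,0} = 3
G(7) = mex{2,2,1,0,0} = 3
G(8) = mex{3,2,1,1,0} = 4
G(9) = mex{3,3,2,1,1} = 0
G(10) = mex{4,3,2,2,1} = 0
G(11) = mex{0,4,3,2,2} = 1
G(12) = mex{0,0,3,3,2} = 1
G(13) = mex{1,0,4,3,3} = 2
G(14) = mex{1,1,0,4,3} = 2
G(15) = mex{2,1,0,0,4} = 3
G(16) = mex{2,2,1,0,0} = 3
G(17) = mex{3,2,1,1,0} = 4
G(18) = mex{3,3,2,1,1} = 0
G(19) = mex{4,3,2,2,1} = 0
G(20) = mex{0,4,3,2,2} = 1
G(21) = mex{0,0,3,3,2} = 1
Heap A: G(18) = 0.
Heap B: G(21) = 1.
Combined Grundy value = 0 ⊕ 1 = 1.

1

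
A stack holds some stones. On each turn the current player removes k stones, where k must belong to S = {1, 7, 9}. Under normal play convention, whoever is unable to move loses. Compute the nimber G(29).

1

n :  0  1  2  3  4  5  6  7  8  9 10 11 12 13 14 15 16 17 18 19 20 21 22 23 24 25 26 27 28 29
G :  0  1  0  1  0  1  0  1  0  1  0  1  0  1  0  1  0  1  0  1  0  1  0  1  0  1  0  1  0  1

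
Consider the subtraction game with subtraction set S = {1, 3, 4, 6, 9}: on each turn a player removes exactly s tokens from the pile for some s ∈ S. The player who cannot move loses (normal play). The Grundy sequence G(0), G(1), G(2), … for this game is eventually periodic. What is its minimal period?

n :  0  1  2  3  4  5  6  7  8  9 10 11 12 13 14 15 16 17 18 19 20 21 22 23 24 25
G :  0  1  0  1  2  3  2  0  1  4  3  2  0  1  0  1  2  3  2  0  1  4  3  2  0  1
G(n+12) = G(n) holds for n = 0,…,8 (a full window of length max(S) = 9), so the sequence is purely periodic with period 12.

12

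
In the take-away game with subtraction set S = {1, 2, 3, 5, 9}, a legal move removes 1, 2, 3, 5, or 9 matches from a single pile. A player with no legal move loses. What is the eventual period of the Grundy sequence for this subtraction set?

4

G(0) = 0
G(1) = mex{0} = 1
G(2) = mex{1,0} = 2
G(3) = mex{2,1,0} = 3
G(4) = mex{3,2,1} = 0
G(5) = mex{0,3,2,0} = 1
G(6) = mex{1,0,3,1} = 2
G(7) = mex{2,1,0,2} = 3
G(8) = mex{3,2,1,3} = 0
G(9) = mex{0,3,2,0,0} = 1
G(10) = mex{1,0,3,1,1} = 2
G(11) = mex{2,1,0,2,2} = 3
G(12) = mex{3,2,1,3,3} = 0
G(13) = mex{0,3,2,0,0} = 1
G(14) = mex{1,0,3,1,1} = 2
G(n+4) = G(n) holds for n = 0,…,8 (a full window of length max(S) = 9), so the sequence is purely periodic with period 4.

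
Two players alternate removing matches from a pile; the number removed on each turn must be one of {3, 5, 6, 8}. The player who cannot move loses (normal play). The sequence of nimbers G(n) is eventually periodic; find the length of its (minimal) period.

11

n :  0  1  2  3  4  5  6  7  8  9 10 11 12 13 14 15 16 17 18 19 20 21 22 23
G :  0  0  0  1  1  1  2  2  2  3  3  0  0  0  1  1  1  2  2  2  3  3  0  0
G(n+11) = G(n) holds for n = 0,…,7 (a full window of length max(S) = 8), so the sequence is purely periodic with period 11.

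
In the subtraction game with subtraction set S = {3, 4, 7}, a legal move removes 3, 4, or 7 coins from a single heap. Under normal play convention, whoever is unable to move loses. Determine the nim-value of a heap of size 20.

0

G(0) = 0
G(1) = mex{} = 0
G(2) = mex{} = 0
G(3) = mex{0} = 1
G(4) = mex{0,0} = 1
G(5) = mex{0,0} = 1
G(6) = mex{1,0} = 2
G(7) = mex{1,1,0} = 2
G(8) = mex{1,1,0} = 2
G(9) = mex{2,1,0} = 3
G(10) = mex{2,2,1} = 0
G(11) = mex{2,2,1} = 0
G(12) = mex{3,2,1} = 0
G(13) = mex{0,3,2} = 1
G(14) = mex{0,0,2} = 1
G(15) = mex{0,0,2} = 1
G(16) = mex{1,0,3} = 2
G(17) = mex{1,1,0} = 2
G(18) = mex{1,1,0} = 2
G(19) = mex{2,1,0} = 3
G(20) = mex{2,2,1} = 0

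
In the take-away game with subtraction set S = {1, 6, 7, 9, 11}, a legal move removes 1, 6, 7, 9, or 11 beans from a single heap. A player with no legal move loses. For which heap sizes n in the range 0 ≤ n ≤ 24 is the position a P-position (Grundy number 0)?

G(0) = 0
G(1) = mex{0} = 1
G(2) = mex{1} = 0
G(3) = mex{0} = 1
G(4) = mex{1} = 0
G(5) = mex{0} = 1
G(6) = mex{1,0} = 2
G(7) = mex{2,1,0} = 3
G(8) = mex{3,0,1} = 2
G(9) = mex{2,1,0,0} = 3
G(10) = mex{3,0,1,1} = 2
G(11) = mex{2,1,0,0,0} = 3
G(12) = mex{3,2,1,1,1} = 0
G(13) = mex{0,3,2,0,0} = 1
G(14) = mex{1,2,3,1,1} = 0
G(15) = mex{0,3,2,2,0} = 1
G(16) = mex{1,2,3,3,1} = 0
G(17) = mex{0,3,2,2,2} = 1
G(18) = mex{1,0,3,3,3} = 2
G(19) = mex{2,1,0,2,2} = 3
G(20) = mex{3,0,1,3,3} = 2
G(21) = mex{2,1,0,0,2} = 3
G(22) = mex{3,0,1,1,3} = 2
G(23) = mex{2,1,0,0,0} = 3
G(24) = mex{3,2,1,1,1} = 0
P-positions are exactly the n with G(n) = 0.

0, 2, 4, 12, 14, 16, 24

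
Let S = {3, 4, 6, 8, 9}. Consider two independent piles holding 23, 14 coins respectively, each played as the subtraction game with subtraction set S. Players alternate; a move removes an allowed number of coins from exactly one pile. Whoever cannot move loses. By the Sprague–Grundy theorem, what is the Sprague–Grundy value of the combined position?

3

All piles use S = {3, 4, 6, 8, 9}:
G(0) = 0
G(1) = mex{} = 0
G(2) = mex{} = 0
G(3) = mex{0} = 1
G(4) = mex{0,0} = 1
G(5) = mex{0,0} = 1
G(6) = mex{1,0,0} = 2
G(7) = mex{1,1,0} = 2
G(8) = mex{1,1,0,0} = 2
G(9) = mex{2,1,1,0,0} = 3
G(10) = mex{2,2,1,0,0} = 3
G(11) = mex{2,2,1,1,0} = 3
G(12) = mex{3,2,2,1,1} = 0
G(13) = mex{3,3,2,1,1} = 0
G(14) = mex{3,3,2,2,1} = 0
G(15) = mex{0,3,3,2,2} = 1
G(16) = mex{0,0,3,2,2} = 1
G(17) = mex{0,0,3,3,2} = 1
G(18) = mex{1,0,0,3,3} = 2
G(19) = mex{1,1,0,3,3} = 2
G(20) = mex{1,1,0,0,3} = 2
G(21) = mex{2,1,1,0,0} = 3
G(22) = mex{2,2,1,0,0} = 3
G(23) = mex{2,2,1,1,0} = 3
Pile A: G(23) = 3.
Pile B: G(14) = 0.
Combined Grundy value = 3 ⊕ 0 = 3.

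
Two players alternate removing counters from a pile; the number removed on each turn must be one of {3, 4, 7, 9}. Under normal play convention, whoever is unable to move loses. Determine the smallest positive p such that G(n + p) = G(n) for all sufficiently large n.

12

G(0) = 0
G(1) = mex{} = 0
G(2) = mex{} = 0
G(3) = mex{0} = 1
G(4) = mex{0,0} = 1
G(5) = mex{0,0} = 1
G(6) = mex{1,0} = 2
G(7) = mex{1,1,0} = 2
G(8) = mex{1,1,0} = 2
G(9) = mex{2,1,0,0} = 3
G(10) = mex{2,2,1,0} = 3
G(11) = mex{2,2,1,0} = 3
G(12) = mex{3,2,1,1} = 0
G(13) = mex{3,3,2,1} = 0
G(14) = mex{3,3,2,1} = 0
G(15) = mex{0,3,2,2} = 1
G(16) = mex{0,0,3,2} = 1
G(17) = mex{0,0,3,2} = 1
G(18) = mex{1,0,3,3} = 2
G(19) = mex{1,1,0,3} = 2
G(20) = mex{1,1,0,3} = 2
G(21) = mex{2,1,0,0} = 3
G(22) = mex{2,2,1,0} = 3
G(23) = mex{2,2,1,0} = 3
G(24) = mex{3,2,1,1} = 0
G(25) = mex{3,3,2,1} = 0
G(n+12) = G(n) holds for n = 0,…,8 (a full window of length max(S) = 9), so the sequence is purely periodic with period 12.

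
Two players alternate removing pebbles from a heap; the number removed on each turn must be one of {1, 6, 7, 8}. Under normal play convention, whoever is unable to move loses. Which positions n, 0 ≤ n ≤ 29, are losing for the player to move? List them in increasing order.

n :  0  1  2  3  4  5  6  7  8  9 10 11 12 13 14 15 16 17 18 19 20 21 22 23 24 25 26 27 28 29
G :  0  1  0  1  0  1  2  3  2  3  2  3  4  0  1  0  1  0  1  2  3  2  3  2  3  4  0  1  0  1
P-positions are exactly the n with G(n) = 0.

0, 2, 4, 13, 15, 17, 26, 28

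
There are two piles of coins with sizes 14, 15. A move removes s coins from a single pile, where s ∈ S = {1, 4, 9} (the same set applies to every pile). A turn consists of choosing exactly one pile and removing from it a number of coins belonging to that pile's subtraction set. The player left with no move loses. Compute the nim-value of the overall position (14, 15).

2

All piles use S = {1, 4, 9}:
n :  0  1  2  3  4  5  6  7  8  9 10 11 12 13 14 15
G :  0  1  0  1  2  0  1  0  1  2  0  1  0  1  2  0
Pile A: G(14) = 2.
Pile B: G(15) = 0.
Combined Grundy value = 2 ⊕ 0 = 2.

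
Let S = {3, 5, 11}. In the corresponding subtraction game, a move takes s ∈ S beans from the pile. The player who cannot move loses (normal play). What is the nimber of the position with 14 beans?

2

n :  0  1  2  3  4  5  6  7  8  9 10 11 12 13 14
G :  0  0  0  1  1  1  2  2  0  0  0  1  1  1  2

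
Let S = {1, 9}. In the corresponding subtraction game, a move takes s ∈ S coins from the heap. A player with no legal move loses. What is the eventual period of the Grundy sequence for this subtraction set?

2

n :  0  1  2  3  4  5  6  7  8  9 10 11 12 13 14
G :  0  1  0  1  0  1  0  1  0  1  0  1  0  1  0
G(n+2) = G(n) holds for n = 0,…,8 (a full window of length max(S) = 9), so the sequence is purely periodic with period 2.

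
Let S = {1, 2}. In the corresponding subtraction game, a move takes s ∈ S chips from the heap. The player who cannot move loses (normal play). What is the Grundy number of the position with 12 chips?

0

n :  0  1  2  3  4  5  6  7  8  9 10 11 12
G :  0  1  2  0  1  2  0  1  2  0  1  2  0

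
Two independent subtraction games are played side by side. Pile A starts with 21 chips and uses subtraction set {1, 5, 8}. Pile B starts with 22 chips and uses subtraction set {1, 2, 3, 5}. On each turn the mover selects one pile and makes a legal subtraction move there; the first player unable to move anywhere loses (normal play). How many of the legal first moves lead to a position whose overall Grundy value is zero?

0

Pile A, S = {1, 5, 8}:
n :  0  1  2  3  4  5  6  7  8  9 10 11 12 13 14 15 16 17 18 19 20 21
G :  0  1  0  1  0  1  0  1  2  3  2  3  2  0  1  0  1  0  1  0  1  2
G_A(21) = 2.
Pile B, S = {1, 2, 3, 5}:
G(0) = 0
G(1) = mex{0} = 1
G(2) = mex{1,0} = 2
G(3) = mex{2,1,0} = 3
G(4) = mex{3,2,1} = 0
G(5) = mex{0,3,2,0} = 1
G(6) = mex{1,0,3,1} = 2
G(7) = mex{2,1,0,2} = 3
G(8) = mex{3,2,1,3} = 0
G(9) = mex{0,3,2,0} = 1
G(10) = mex{1,0,3,1} = 2
G(11) = mex{2,1,0,2} = 3
G(12) = mex{3,2,1,3} = 0
G(13) = mex{0,3,2,0} = 1
G(14) = mex{1,0,3,1} = 2
G(15) = mex{2,1,0,2} = 3
G(16) = mex{3,2,1,3} = 0
G(17) = mex{0,3,2,0} = 1
G(18) = mex{1,0,3,1} = 2
G(19) = mex{2,1,0,2} = 3
G(20) = mex{3,2,1,3} = 0
G(21) = mex{0,3,2,0} = 1
G(22) = mex{1,0,3,1} = 2
G_B(22) = 2.
Combined Grundy value = 2 ⊕ 2 = 0.
A winning move leaves total XOR = 0, i.e. changes one component's Grundy value g to g ⊕ X where X is the current total.
Pile A: target g' = 2⊕0 = 2, but every legal move changes the Grundy value (mex property), so 0 moves.
Pile B: target g' = 2⊕0 = 2, but every legal move changes the Grundy value (mex property), so 0 moves.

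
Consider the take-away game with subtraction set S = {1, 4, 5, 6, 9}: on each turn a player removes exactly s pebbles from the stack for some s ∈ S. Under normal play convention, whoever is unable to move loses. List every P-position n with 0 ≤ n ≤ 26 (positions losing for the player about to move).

0, 2, 10, 12, 20, 22

n :  0  1  2  3  4  5  6  7  8  9 10 11 12 13 14 15 16 17 18 19 20 21 22 23 24 25 26
G :  0  1  0  1  2  3  2  3  4  5  0  1  0  1  2  3  2  3  4  5  0  1  0  1  2  3  2
P-positions are exactly the n with G(n) = 0.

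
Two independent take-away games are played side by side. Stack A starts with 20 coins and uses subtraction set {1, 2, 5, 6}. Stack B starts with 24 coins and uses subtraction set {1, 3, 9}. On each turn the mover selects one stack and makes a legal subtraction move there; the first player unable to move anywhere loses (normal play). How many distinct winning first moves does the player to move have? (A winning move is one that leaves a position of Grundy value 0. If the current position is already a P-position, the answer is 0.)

Stack A, S = {1, 2, 5, 6}:
G(0) = 0
G(1) = mex{0} = 1
G(2) = mex{1,0} = 2
G(3) = mex{2,1} = 0
G(4) = mex{0,2} = 1
G(5) = mex{1,0,0} = 2
G(6) = mex{2,1,1,0} = 3
G(7) = mex{3,2,2,1} = 0
G(8) = mex{0,3,0,2} = 1
G(9) = mex{1,0,1,0} = 2
G(10) = mex{2,1,2,1} = 0
G(11) = mex{0,2,3,2} = 1
G(12) = mex{1,0,0,3} = 2
G(13) = mex{2,1,1,0} = 3
G(14) = mex{3,2,2,1} = 0
G(15) = mex{0,3,0,2} = 1
G(16) = mex{1,0,1,0} = 2
G(17) = mex{2,1,2,1} = 0
G(18) = mex{0,2,3,2} = 1
G(19) = mex{1,0,0,3} = 2
G(20) = mex{2,1,1,0} = 3
G_A(20) = 3.
Stack B, S = {1, 3, 9}:
n :  0  1  2  3  4  5  6  7  8  9 10 11 12 13 14 15 16 17 18 19 20 21 22 23 24
G :  0  1  0  1  0  1  0  1  0  1  0  1  0  1  0  1  0  1  0  1  0  1  0  1  0
G_B(24) = 0.
Combined Grundy value = 3 ⊕ 0 = 3.
A winning move leaves total XOR = 0, i.e. changes one component's Grundy value g to g ⊕ X where X is the current total.
Stack A: need g' = 3⊕3 = 0. Options: 20−1→G=2, 20−2→G=1, 20−5→G=1, 20−6→G=0. Hits: 1.
Stack B: need g' = 0⊕3 = 3. Options: 24−1→G=1, 24−3→G=1, 24−9→G=1. Hits: 0.

1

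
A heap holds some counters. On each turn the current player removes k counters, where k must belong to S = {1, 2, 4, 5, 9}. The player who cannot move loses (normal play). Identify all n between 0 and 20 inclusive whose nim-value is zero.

G(0) = 0
G(1) = mex{0} = 1
G(2) = mex{1,0} = 2
G(3) = mex{2,1} = 0
G(4) = mex{0,2,0} = 1
G(5) = mex{1,0,1,0} = 2
G(6) = mex{2,1,2,1} = 0
G(7) = mex{0,2,0,2} = 1
G(8) = mex{1,0,1,0} = 2
G(9) = mex{2,1,2,1,0} = 3
G(10) = mex{3,2,0,2,1} = 4
G(11) = mex{4,3,1,0,2} = 5
G(12) = mex{5,4,2,1,0} = 3
G(13) = mex{3,5,3,2,1} = 0
G(14) = mex{0,3,4,3,2} = 1
G(15) = mex{1,0,5,4,0} = 2
G(16) = mex{2,1,3,5,1} = 0
G(17) = mex{0,2,0,3,2} = 1
G(18) = mex{1,0,1,0,3} = 2
G(19) = mex{2,1,2,1,4} = 0
G(20) = mex{0,2,0,2,5} = 1
P-positions are exactly the n with G(n) = 0.

0, 3, 6, 13, 16, 19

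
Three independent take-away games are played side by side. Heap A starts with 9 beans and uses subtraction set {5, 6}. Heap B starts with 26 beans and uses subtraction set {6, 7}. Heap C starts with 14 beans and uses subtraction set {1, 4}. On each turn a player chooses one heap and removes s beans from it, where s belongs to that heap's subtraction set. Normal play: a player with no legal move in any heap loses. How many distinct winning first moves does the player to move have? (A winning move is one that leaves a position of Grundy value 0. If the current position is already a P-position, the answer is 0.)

Heap A, S = {5, 6}:
n : 0 1 2 3 4 5 6 7 8 9
G : 0 0 0 0 0 1 1 1 1 1
G_A(9) = 1.
Heap B, S = {6, 7}:
n :  0  1  2  3  4  5  6  7  8  9 10 11 12 13 14 15 16 17 18 19 20 21 22 23 24 25 26
G :  0  0  0  0  0  0  1  1  1  1  1  1  2  0  0  0  0  0  0  1  1  1  1  1  1  2  0
G_B(26) = 0.
Heap C, S = {1, 4}:
G(0) = 0
G(1) = mex{0} = 1
G(2) = mex{1} = 0
G(3) = mex{0} = 1
G(4) = mex{1,0} = 2
G(5) = mex{2,1} = 0
G(6) = mex{0,0} = 1
G(7) = mex{1,1} = 0
G(8) = mex{0,2} = 1
G(9) = mex{1,0} = 2
G(10) = mex{2,1} = 0
G(11) = mex{0,0} = 1
G(12) = mex{1,1} = 0
G(13) = mex{0,2} = 1
G(14) = mex{1,0} = 2
G_C(14) = 2.
Combined Grundy value = 1 ⊕ 0 ⊕ 2 = 3.
A winning move leaves total XOR = 0, i.e. changes one component's Grundy value g to g ⊕ X where X is the current total.
Heap A: need g' = 1⊕3 = 2. Options: 9−5→G=0, 9−6→G=0. Hits: 0.
Heap B: need g' = 0⊕3 = 3. Options: 26−6→G=1, 26−7→G=1. Hits: 0.
Heap C: need g' = 2⊕3 = 1. Options: 14−1→G=1, 14−4→G=0. Hits: 1.

1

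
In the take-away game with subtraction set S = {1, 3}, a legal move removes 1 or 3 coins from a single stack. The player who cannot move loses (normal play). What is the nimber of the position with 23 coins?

n :  0  1  2  3  4  5  6  7  8  9 10 11 12 13 14 15 16 17 18 19 20 21 22 23
G :  0  1  0  1  0  1  0  1  0  1  0  1  0  1  0  1  0  1  0  1  0  1  0  1

1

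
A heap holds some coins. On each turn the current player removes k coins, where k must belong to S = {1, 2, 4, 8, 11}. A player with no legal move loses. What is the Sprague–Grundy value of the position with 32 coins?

G(0) = 0
G(1) = mex{0} = 1
G(2) = mex{1,0} = 2
G(3) = mex{2,1} = 0
G(4) = mex{0,2,0} = 1
G(5) = mex{1,0,1} = 2
G(6) = mex{2,1,2} = 0
G(7) = mex{0,2,0} = 1
G(8) = mex{1,0,1,0} = 2
G(9) = mex{2,1,2,1} = 0
G(10) = mex{0,2,0,2} = 1
G(11) = mex{1,0,1,0,0} = 2
G(12) = mex{2,1,2,1,1} = 0
G(13) = mex{0,2,0,2,2} = 1
G(14) = mex{1,0,1,0,0} = 2
G(15) = mex{2,1,2,1,1} = 0
G(16) = mex{0,2,0,2,2} = 1
G(17) = mex{1,0,1,0,0} = 2
G(18) = mex{2,1,2,1,1} = 0
G(19) = mex{0,2,0,2,2} = 1
G(20) = mex{1,0,1,0,0} = 2
G(21) = mex{2,1,2,1,1} = 0
G(22) = mex{0,2,0,2,2} = 1
G(23) = mex{1,0,1,0,0} = 2
G(24) = mex{2,1,2,1,1} = 0
G(25) = mex{0,2,0,2,2} = 1
G(26) = mex{1,0,1,0,0} = 2
G(27) = mex{2,1,2,1,1} = 0
G(28) = mex{0,2,0,2,2} = 1
G(29) = mex{1,0,1,0,0} = 2
G(30) = mex{2,1,2,1,1} = 0
G(31) = mex{0,2,0,2,2} = 1
G(32) = mex{1,0,1,0,0} = 2

2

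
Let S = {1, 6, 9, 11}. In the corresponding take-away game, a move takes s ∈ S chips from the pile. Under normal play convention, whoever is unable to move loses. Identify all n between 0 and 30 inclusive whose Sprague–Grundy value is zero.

0, 2, 4, 7, 12, 14, 17, 19, 22, 24, 27, 29

G(0) = 0
G(1) = mex{0} = 1
G(2) = mex{1} = 0
G(3) = mex{0} = 1
G(4) = mex{1} = 0
G(5) = mex{0} = 1
G(6) = mex{1,0} = 2
G(7) = mex{2,1} = 0
G(8) = mex{0,0} = 1
G(9) = mex{1,1,0} = 2
G(10) = mex{2,0,1} = 3
G(11) = mex{3,1,0,0} = 2
G(12) = mex{2,2,1,1} = 0
G(13) = mex{0,0,0,0} = 1
G(14) = mex{1,1,1,1} = 0
G(15) = mex{0,2,2,0} = 1
G(16) = mex{1,3,0,1} = 2
G(17) = mex{2,2,1,2} = 0
G(18) = mex{0,0,2,0} = 1
G(19) = mex{1,1,3,1} = 0
G(20) = mex{0,0,2,2} = 1
G(21) = mex{1,1,0,3} = 2
G(22) = mex{2,2,1,2} = 0
G(23) = mex{0,0,0,0} = 1
G(24) = mex{1,1,1,1} = 0
G(25) = mex{0,0,2,0} = 1
G(26) = mex{1,1,0,1} = 2
G(27) = mex{2,2,1,2} = 0
G(28) = mex{0,0,0,0} = 1
G(29) = mex{1,1,1,1} = 0
G(30) = mex{0,0,2,0} = 1
P-positions are exactly the n with G(n) = 0.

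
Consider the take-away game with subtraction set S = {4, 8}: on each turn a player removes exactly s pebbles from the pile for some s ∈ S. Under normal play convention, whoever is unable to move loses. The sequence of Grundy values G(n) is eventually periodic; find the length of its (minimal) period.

12

n :  0  1  2  3  4  5  6  7  8  9 10 11 12 13 14 15 16 17 18 19 20 21 22 23 24 25
G :  0  0  0  0  1  1  1  1  2  2  2  2  0  0  0  0  1  1  1  1  2  2  2  2  0  0
G(n+12) = G(n) holds for n = 0,…,7 (a full window of length max(S) = 8), so the sequence is purely periodic with period 12.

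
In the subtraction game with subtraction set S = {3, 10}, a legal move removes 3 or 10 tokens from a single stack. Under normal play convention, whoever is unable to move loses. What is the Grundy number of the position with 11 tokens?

n :  0  1  2  3  4  5  6  7  8  9 10 11
G :  0  0  0  1  1  1  0  0  0  1  1  1

1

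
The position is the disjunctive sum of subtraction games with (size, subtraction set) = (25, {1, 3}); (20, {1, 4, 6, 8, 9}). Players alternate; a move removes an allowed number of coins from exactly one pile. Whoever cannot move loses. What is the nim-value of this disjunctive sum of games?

0

Pile A, S = {1, 3}:
n :  0  1  2  3  4  5  6  7  8  9 10 11 12 13 14 15 16 17 18 19 20 21 22 23 24 25
G :  0  1  0  1  0  1  0  1  0  1  0  1  0  1  0  1  0  1  0  1  0  1  0  1  0  1
G_A(25) = 1.
Pile B, S = {1, 4, 6, 8, 9}:
n :  0  1  2  3  4  5  6  7  8  9 10 11 12 13 14 15 16 17 18 19 20
G :  0  1  0  1  2  0  1  0  1  2  3  2  0  1  2  3  2  0  1  0  1
G_B(20) = 1.
Combined Grundy value = 1 ⊕ 1 = 0.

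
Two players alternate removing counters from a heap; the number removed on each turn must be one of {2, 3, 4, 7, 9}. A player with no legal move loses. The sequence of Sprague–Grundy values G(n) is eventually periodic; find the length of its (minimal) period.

11

n :  0  1  2  3  4  5  6  7  8  9 10 11 12 13 14 15 16 17 18 19 20 21 22 23
G :  0  0  1  1  2  2  0  3  1  4  2  0  0  1  1  2  2  0  3  1  4  2  0  0
G(n+11) = G(n) holds for n = 0,…,8 (a full window of length max(S) = 9), so the sequence is purely periodic with period 11.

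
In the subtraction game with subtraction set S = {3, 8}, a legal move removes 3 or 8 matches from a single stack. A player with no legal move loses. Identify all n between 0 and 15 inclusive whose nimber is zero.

G(0) = 0
G(1) = mex{} = 0
G(2) = mex{} = 0
G(3) = mex{0} = 1
G(4) = mex{0} = 1
G(5) = mex{0} = 1
G(6) = mex{1} = 0
G(7) = mex{1} = 0
G(8) = mex{1,0} = 2
G(9) = mex{0,0} = 1
G(10) = mex{0,0} = 1
G(11) = mex{2,1} = 0
G(12) = mex{1,1} = 0
G(13) = mex{1,1} = 0
G(14) = mex{0,0} = 1
G(15) = mex{0,0} = 1
P-positions are exactly the n with G(n) = 0.

0, 1, 2, 6, 7, 11, 12, 13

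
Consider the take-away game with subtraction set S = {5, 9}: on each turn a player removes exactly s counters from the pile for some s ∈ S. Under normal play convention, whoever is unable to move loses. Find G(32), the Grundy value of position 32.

0

G(0) = 0
G(1) = mex{} = 0
G(2) = mex{} = 0
G(3) = mex{} = 0
G(4) = mex{} = 0
G(5) = mex{0} = 1
G(6) = mex{0} = 1
G(7) = mex{0} = 1
G(8) = mex{0} = 1
G(9) = mex{0,0} = 1
G(10) = mex{1,0} = 2
G(11) = mex{1,0} = 2
G(12) = mex{1,0} = 2
G(13) = mex{1,0} = 2
G(14) = mex{1,1} = 0
G(15) = mex{2,1} = 0
G(16) = mex{2,1} = 0
G(17) = mex{2,1} = 0
G(18) = mex{2,1} = 0
G(19) = mex{0,2} = 1
G(20) = mex{0,2} = 1
G(21) = mex{0,2} = 1
G(22) = mex{0,2} = 1
G(23) = mex{0,0} = 1
G(24) = mex{1,0} = 2
G(25) = mex{1,0} = 2
G(26) = mex{1,0} = 2
G(27) = mex{1,0} = 2
G(28) = mex{1,1} = 0
G(29) = mex{2,1} = 0
G(30) = mex{2,1} = 0
G(31) = mex{2,1} = 0
G(32) = mex{2,1} = 0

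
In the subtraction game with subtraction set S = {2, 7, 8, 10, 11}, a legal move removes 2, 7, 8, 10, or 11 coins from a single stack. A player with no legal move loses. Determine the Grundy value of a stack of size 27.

3

G(0) = 0
G(1) = mex{} = 0
G(2) = mex{0} = 1
G(3) = mex{0} = 1
G(4) = mex{1} = 0
G(5) = mex{1} = 0
G(6) = mex{0} = 1
G(7) = mex{0,0} = 1
G(8) = mex{1,0,0} = 2
G(9) = mex{1,1,0} = 2
G(10) = mex{2,1,1,0} = 3
G(11) = mex{2,0,1,0,0} = 3
G(12) = mex{3,0,0,1,0} = 2
G(13) = mex{3,1,0,1,1} = 2
G(14) = mex{2,1,1,0,1} = 3
G(15) = mex{2,2,1,0,0} = 3
G(16) = mex{3,2,2,1,0} = 4
G(17) = mex{3,3,2,1,1} = 0
G(18) = mex{4,3,3,2,1} = 0
G(19) = mex{0,2,3,2,2} = 1
G(20) = mex{0,2,2,3,2} = 1
G(21) = mex{1,3,2,3,3} = 0
G(22) = mex{1,3,3,2,3} = 0
G(23) = mex{0,4,3,2,2} = 1
G(24) = mex{0,0,4,3,2} = 1
G(25) = mex{1,0,0,3,3} = 2
G(26) = mex{1,1,0,4,3} = 2
G(27) = mex{2,1,1,0,4} = 3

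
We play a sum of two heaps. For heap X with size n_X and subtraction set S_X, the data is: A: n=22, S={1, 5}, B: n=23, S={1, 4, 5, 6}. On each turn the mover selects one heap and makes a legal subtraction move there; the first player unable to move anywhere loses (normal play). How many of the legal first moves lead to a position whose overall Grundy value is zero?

1

Heap A, S = {1, 5}:
n :  0  1  2  3  4  5  6  7  8  9 10 11 12 13 14 15 16 17 18 19 20 21 22
G :  0  1  0  1  0  1  0  1  0  1  0  1  0  1  0  1  0  1  0  1  0  1  0
G_A(22) = 0.
Heap B, S = {1, 4, 5, 6}:
n :  0  1  2  3  4  5  6  7  8  9 10 11 12 13 14 15 16 17 18 19 20 21 22 23
G :  0  1  0  1  2  3  2  3  4  0  1  0  1  2  3  2  3  4  0  1  0  1  2  3
G_B(23) = 3.
Combined Grundy value = 0 ⊕ 3 = 3.
A winning move leaves total XOR = 0, i.e. changes one component's Grundy value g to g ⊕ X where X is the current total.
Heap A: need g' = 0⊕3 = 3. Options: 22−1→G=1, 22−5→G=1. Hits: 0.
Heap B: need g' = 3⊕3 = 0. Options: 23−1→G=2, 23−4→G=1, 23−5→G=0, 23−6→G=4. Hits: 1.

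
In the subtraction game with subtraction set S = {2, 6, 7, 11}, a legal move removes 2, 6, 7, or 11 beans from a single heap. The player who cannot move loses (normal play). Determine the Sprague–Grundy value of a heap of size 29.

1

G(0) = 0
G(1) = mex{} = 0
G(2) = mex{0} = 1
G(3) = mex{0} = 1
G(4) = mex{1} = 0
G(5) = mex{1} = 0
G(6) = mex{0,0} = 1
G(7) = mex{0,0,0} = 1
G(8) = mex{1,1,0} = 2
G(9) = mex{1,1,1} = 0
G(10) = mex{2,0,1} = 3
G(11) = mex{0,0,0,0} = 1
G(12) = mex{3,1,0,0} = 2
G(13) = mex{1,1,1,1} = 0
G(14) = mex{2,2,1,1} = 0
G(15) = mex{0,0,2,0} = 1
G(16) = mex{0,3,0,0} = 1
G(17) = mex{1,1,3,1} = 0
G(18) = mex{1,2,1,1} = 0
G(19) = mex{0,0,2,2} = 1
G(20) = mex{0,0,0,0} = 1
G(21) = mex{1,1,0,3} = 2
G(22) = mex{1,1,1,1} = 0
G(23) = mex{2,0,1,2} = 3
G(24) = mex{0,0,0,0} = 1
G(25) = mex{3,1,0,0} = 2
G(26) = mex{1,1,1,1} = 0
G(27) = mex{2,2,1,1} = 0
G(28) = mex{0,0,2,0} = 1
G(29) = mex{0,3,0,0} = 1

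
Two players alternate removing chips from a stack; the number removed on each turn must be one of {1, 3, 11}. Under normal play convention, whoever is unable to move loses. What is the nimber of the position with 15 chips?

G(0) = 0
G(1) = mex{0} = 1
G(2) = mex{1} = 0
G(3) = mex{0,0} = 1
G(4) = mex{1,1} = 0
G(5) = mex{0,0} = 1
G(6) = mex{1,1} = 0
G(7) = mex{0,0} = 1
G(8) = mex{1,1} = 0
G(9) = mex{0,0} = 1
G(10) = mex{1,1} = 0
G(11) = mex{0,0,0} = 1
G(12) = mex{1,1,1} = 0
G(13) = mex{0,0,0} = 1
G(14) = mex{1,1,1} = 0
G(15) = mex{0,0,0} = 1

1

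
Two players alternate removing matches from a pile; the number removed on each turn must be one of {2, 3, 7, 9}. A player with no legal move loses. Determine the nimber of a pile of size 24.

1

G(0) = 0
G(1) = mex{} = 0
G(2) = mex{0} = 1
G(3) = mex{0,0} = 1
G(4) = mex{1,0} = 2
G(5) = mex{1,1} = 0
G(6) = mex{2,1} = 0
G(7) = mex{0,2,0} = 1
G(8) = mex{0,0,0} = 1
G(9) = mex{1,0,1,0} = 2
G(10) = mex{1,1,1,0} = 2
G(11) = mex{2,1,2,1} = 0
G(12) = mex{2,2,0,1} = 3
G(13) = mex{0,2,0,2} = 1
G(14) = mex{3,0,1,0} = 2
G(15) = mex{1,3,1,0} = 2
G(16) = mex{2,1,2,1} = 0
G(17) = mex{2,2,2,1} = 0
G(18) = mex{0,2,0,2} = 1
G(19) = mex{0,0,3,2} = 1
G(20) = mex{1,0,1,0} = 2
G(21) = mex{1,1,2,3} = 0
G(22) = mex{2,1,2,1} = 0
G(23) = mex{0,2,0,2} = 1
G(24) = mex{0,0,0,2} = 1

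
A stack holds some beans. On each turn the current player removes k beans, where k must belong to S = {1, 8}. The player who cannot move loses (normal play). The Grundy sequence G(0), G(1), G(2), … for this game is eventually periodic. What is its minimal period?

n :  0  1  2  3  4  5  6  7  8  9 10 11 12 13 14 15 16 17 18 19
G :  0  1  0  1  0  1  0  1  2  0  1  0  1  0  1  0  1  2  0  1
G(n+9) = G(n) holds for n = 0,…,7 (a full window of length max(S) = 8), so the sequence is purely periodic with period 9.

9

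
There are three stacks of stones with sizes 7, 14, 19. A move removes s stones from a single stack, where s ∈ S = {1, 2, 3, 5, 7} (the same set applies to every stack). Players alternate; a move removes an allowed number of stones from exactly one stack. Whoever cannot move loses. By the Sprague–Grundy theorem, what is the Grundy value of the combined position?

2

All stacks use S = {1, 2, 3, 5, 7}:
n :  0  1  2  3  4  5  6  7  8  9 10 11 12 13 14 15 16 17 18 19
G :  0  1  2  3  0  1  2  3  0  1  2  3  0  1  2  3  0  1  2  3
Stack A: G(7) = 3.
Stack B: G(14) = 2.
Stack C: G(19) = 3.
Combined Grundy value = 3 ⊕ 2 ⊕ 3 = 2.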